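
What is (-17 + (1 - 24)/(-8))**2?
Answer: 12769/64 ≈ 199.52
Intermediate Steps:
(-17 + (1 - 24)/(-8))**2 = (-17 - 23*(-1/8))**2 = (-17 + 23/8)**2 = (-113/8)**2 = 12769/64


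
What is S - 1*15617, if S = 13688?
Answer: -1929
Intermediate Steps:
S - 1*15617 = 13688 - 1*15617 = 13688 - 15617 = -1929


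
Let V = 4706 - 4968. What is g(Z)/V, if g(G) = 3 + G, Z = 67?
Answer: -35/131 ≈ -0.26718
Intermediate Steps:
V = -262
g(Z)/V = (3 + 67)/(-262) = 70*(-1/262) = -35/131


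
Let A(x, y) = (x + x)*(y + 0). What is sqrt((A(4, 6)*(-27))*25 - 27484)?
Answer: 2*I*sqrt(14971) ≈ 244.71*I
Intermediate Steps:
A(x, y) = 2*x*y (A(x, y) = (2*x)*y = 2*x*y)
sqrt((A(4, 6)*(-27))*25 - 27484) = sqrt(((2*4*6)*(-27))*25 - 27484) = sqrt((48*(-27))*25 - 27484) = sqrt(-1296*25 - 27484) = sqrt(-32400 - 27484) = sqrt(-59884) = 2*I*sqrt(14971)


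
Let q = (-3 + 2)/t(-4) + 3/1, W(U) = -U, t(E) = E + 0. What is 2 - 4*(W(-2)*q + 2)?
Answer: -32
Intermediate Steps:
t(E) = E
q = 13/4 (q = (-3 + 2)/(-4) + 3/1 = -1*(-¼) + 3*1 = ¼ + 3 = 13/4 ≈ 3.2500)
2 - 4*(W(-2)*q + 2) = 2 - 4*(-1*(-2)*(13/4) + 2) = 2 - 4*(2*(13/4) + 2) = 2 - 4*(13/2 + 2) = 2 - 4*17/2 = 2 - 34 = -32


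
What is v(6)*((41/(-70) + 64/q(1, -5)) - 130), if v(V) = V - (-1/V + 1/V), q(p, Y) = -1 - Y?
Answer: -24063/35 ≈ -687.51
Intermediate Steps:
v(V) = V (v(V) = V - (-1/V + 1/V) = V - 1*0 = V + 0 = V)
v(6)*((41/(-70) + 64/q(1, -5)) - 130) = 6*((41/(-70) + 64/(-1 - 1*(-5))) - 130) = 6*((41*(-1/70) + 64/(-1 + 5)) - 130) = 6*((-41/70 + 64/4) - 130) = 6*((-41/70 + 64*(¼)) - 130) = 6*((-41/70 + 16) - 130) = 6*(1079/70 - 130) = 6*(-8021/70) = -24063/35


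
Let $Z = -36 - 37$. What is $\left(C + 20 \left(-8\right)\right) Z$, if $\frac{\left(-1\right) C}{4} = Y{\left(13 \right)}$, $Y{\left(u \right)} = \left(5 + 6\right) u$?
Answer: $53436$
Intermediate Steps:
$Y{\left(u \right)} = 11 u$
$C = -572$ ($C = - 4 \cdot 11 \cdot 13 = \left(-4\right) 143 = -572$)
$Z = -73$
$\left(C + 20 \left(-8\right)\right) Z = \left(-572 + 20 \left(-8\right)\right) \left(-73\right) = \left(-572 - 160\right) \left(-73\right) = \left(-732\right) \left(-73\right) = 53436$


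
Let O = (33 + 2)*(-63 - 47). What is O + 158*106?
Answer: 12898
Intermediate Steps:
O = -3850 (O = 35*(-110) = -3850)
O + 158*106 = -3850 + 158*106 = -3850 + 16748 = 12898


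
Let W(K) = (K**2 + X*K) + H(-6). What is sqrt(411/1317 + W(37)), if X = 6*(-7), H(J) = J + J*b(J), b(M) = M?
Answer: 2*I*sqrt(7452903)/439 ≈ 12.437*I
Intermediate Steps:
H(J) = J + J**2 (H(J) = J + J*J = J + J**2)
X = -42
W(K) = 30 + K**2 - 42*K (W(K) = (K**2 - 42*K) - 6*(1 - 6) = (K**2 - 42*K) - 6*(-5) = (K**2 - 42*K) + 30 = 30 + K**2 - 42*K)
sqrt(411/1317 + W(37)) = sqrt(411/1317 + (30 + 37**2 - 42*37)) = sqrt(411*(1/1317) + (30 + 1369 - 1554)) = sqrt(137/439 - 155) = sqrt(-67908/439) = 2*I*sqrt(7452903)/439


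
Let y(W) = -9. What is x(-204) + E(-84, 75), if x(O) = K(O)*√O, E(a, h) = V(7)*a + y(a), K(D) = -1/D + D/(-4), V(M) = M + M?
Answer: -1185 + 10405*I*√51/102 ≈ -1185.0 + 728.5*I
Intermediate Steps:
V(M) = 2*M
K(D) = -1/D - D/4 (K(D) = -1/D + D*(-¼) = -1/D - D/4)
E(a, h) = -9 + 14*a (E(a, h) = (2*7)*a - 9 = 14*a - 9 = -9 + 14*a)
x(O) = √O*(-1/O - O/4) (x(O) = (-1/O - O/4)*√O = √O*(-1/O - O/4))
x(-204) + E(-84, 75) = (-4 - 1*(-204)²)/(4*√(-204)) + (-9 + 14*(-84)) = (-I*√51/102)*(-4 - 1*41616)/4 + (-9 - 1176) = (-I*√51/102)*(-4 - 41616)/4 - 1185 = (¼)*(-I*√51/102)*(-41620) - 1185 = 10405*I*√51/102 - 1185 = -1185 + 10405*I*√51/102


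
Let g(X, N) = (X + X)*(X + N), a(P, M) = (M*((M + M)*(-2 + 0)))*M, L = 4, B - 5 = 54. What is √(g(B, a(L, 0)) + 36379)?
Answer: √43341 ≈ 208.19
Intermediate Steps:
B = 59 (B = 5 + 54 = 59)
a(P, M) = -4*M³ (a(P, M) = (M*((2*M)*(-2)))*M = (M*(-4*M))*M = (-4*M²)*M = -4*M³)
g(X, N) = 2*X*(N + X) (g(X, N) = (2*X)*(N + X) = 2*X*(N + X))
√(g(B, a(L, 0)) + 36379) = √(2*59*(-4*0³ + 59) + 36379) = √(2*59*(-4*0 + 59) + 36379) = √(2*59*(0 + 59) + 36379) = √(2*59*59 + 36379) = √(6962 + 36379) = √43341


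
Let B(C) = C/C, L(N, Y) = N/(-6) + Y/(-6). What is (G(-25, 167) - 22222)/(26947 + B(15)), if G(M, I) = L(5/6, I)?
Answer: -800999/970128 ≈ -0.82566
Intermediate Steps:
L(N, Y) = -N/6 - Y/6 (L(N, Y) = N*(-⅙) + Y*(-⅙) = -N/6 - Y/6)
G(M, I) = -5/36 - I/6 (G(M, I) = -5/(6*6) - I/6 = -⅙*⅚ - I/6 = -5/36 - I/6)
B(C) = 1
(G(-25, 167) - 22222)/(26947 + B(15)) = ((-5/36 - ⅙*167) - 22222)/(26947 + 1) = ((-5/36 - 167/6) - 22222)/26948 = (-1007/36 - 22222)*(1/26948) = -800999/36*1/26948 = -800999/970128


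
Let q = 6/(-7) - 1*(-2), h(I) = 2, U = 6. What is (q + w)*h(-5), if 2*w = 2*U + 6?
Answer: 142/7 ≈ 20.286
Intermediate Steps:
q = 8/7 (q = 6*(-⅐) + 2 = -6/7 + 2 = 8/7 ≈ 1.1429)
w = 9 (w = (2*6 + 6)/2 = (12 + 6)/2 = (½)*18 = 9)
(q + w)*h(-5) = (8/7 + 9)*2 = (71/7)*2 = 142/7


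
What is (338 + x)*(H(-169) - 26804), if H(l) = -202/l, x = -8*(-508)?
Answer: -19939624948/169 ≈ -1.1799e+8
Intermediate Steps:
x = 4064
(338 + x)*(H(-169) - 26804) = (338 + 4064)*(-202/(-169) - 26804) = 4402*(-202*(-1/169) - 26804) = 4402*(202/169 - 26804) = 4402*(-4529674/169) = -19939624948/169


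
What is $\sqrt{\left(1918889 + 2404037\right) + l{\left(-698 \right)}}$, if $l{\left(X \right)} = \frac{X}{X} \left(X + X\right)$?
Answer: $3 \sqrt{480170} \approx 2078.8$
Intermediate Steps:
$l{\left(X \right)} = 2 X$ ($l{\left(X \right)} = 1 \cdot 2 X = 2 X$)
$\sqrt{\left(1918889 + 2404037\right) + l{\left(-698 \right)}} = \sqrt{\left(1918889 + 2404037\right) + 2 \left(-698\right)} = \sqrt{4322926 - 1396} = \sqrt{4321530} = 3 \sqrt{480170}$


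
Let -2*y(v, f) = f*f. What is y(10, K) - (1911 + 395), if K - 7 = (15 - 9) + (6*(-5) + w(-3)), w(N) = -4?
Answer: -5053/2 ≈ -2526.5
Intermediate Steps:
K = -21 (K = 7 + ((15 - 9) + (6*(-5) - 4)) = 7 + (6 + (-30 - 4)) = 7 + (6 - 34) = 7 - 28 = -21)
y(v, f) = -f²/2 (y(v, f) = -f*f/2 = -f²/2)
y(10, K) - (1911 + 395) = -½*(-21)² - (1911 + 395) = -½*441 - 1*2306 = -441/2 - 2306 = -5053/2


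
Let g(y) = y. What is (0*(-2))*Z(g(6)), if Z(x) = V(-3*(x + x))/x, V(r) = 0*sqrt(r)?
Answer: 0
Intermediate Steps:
V(r) = 0
Z(x) = 0 (Z(x) = 0/x = 0)
(0*(-2))*Z(g(6)) = (0*(-2))*0 = 0*0 = 0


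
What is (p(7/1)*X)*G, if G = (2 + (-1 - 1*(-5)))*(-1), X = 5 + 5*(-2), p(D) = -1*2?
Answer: -60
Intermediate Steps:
p(D) = -2
X = -5 (X = 5 - 10 = -5)
G = -6 (G = (2 + (-1 + 5))*(-1) = (2 + 4)*(-1) = 6*(-1) = -6)
(p(7/1)*X)*G = -2*(-5)*(-6) = 10*(-6) = -60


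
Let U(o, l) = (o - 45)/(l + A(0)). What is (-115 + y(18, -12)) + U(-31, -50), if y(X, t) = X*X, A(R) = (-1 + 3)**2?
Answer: 4845/23 ≈ 210.65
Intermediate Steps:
A(R) = 4 (A(R) = 2**2 = 4)
U(o, l) = (-45 + o)/(4 + l) (U(o, l) = (o - 45)/(l + 4) = (-45 + o)/(4 + l))
y(X, t) = X**2
(-115 + y(18, -12)) + U(-31, -50) = (-115 + 18**2) + (-45 - 31)/(4 - 50) = (-115 + 324) - 76/(-46) = 209 - 1/46*(-76) = 209 + 38/23 = 4845/23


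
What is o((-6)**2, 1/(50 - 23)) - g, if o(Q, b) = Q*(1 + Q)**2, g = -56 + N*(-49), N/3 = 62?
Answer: 58454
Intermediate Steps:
N = 186 (N = 3*62 = 186)
g = -9170 (g = -56 + 186*(-49) = -56 - 9114 = -9170)
o((-6)**2, 1/(50 - 23)) - g = (-6)**2*(1 + (-6)**2)**2 - 1*(-9170) = 36*(1 + 36)**2 + 9170 = 36*37**2 + 9170 = 36*1369 + 9170 = 49284 + 9170 = 58454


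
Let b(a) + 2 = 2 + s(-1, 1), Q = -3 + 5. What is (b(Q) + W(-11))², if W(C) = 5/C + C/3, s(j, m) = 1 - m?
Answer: 18496/1089 ≈ 16.984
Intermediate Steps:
W(C) = 5/C + C/3 (W(C) = 5/C + C*(⅓) = 5/C + C/3)
Q = 2
b(a) = 0 (b(a) = -2 + (2 + (1 - 1*1)) = -2 + (2 + (1 - 1)) = -2 + (2 + 0) = -2 + 2 = 0)
(b(Q) + W(-11))² = (0 + (5/(-11) + (⅓)*(-11)))² = (0 + (5*(-1/11) - 11/3))² = (0 + (-5/11 - 11/3))² = (0 - 136/33)² = (-136/33)² = 18496/1089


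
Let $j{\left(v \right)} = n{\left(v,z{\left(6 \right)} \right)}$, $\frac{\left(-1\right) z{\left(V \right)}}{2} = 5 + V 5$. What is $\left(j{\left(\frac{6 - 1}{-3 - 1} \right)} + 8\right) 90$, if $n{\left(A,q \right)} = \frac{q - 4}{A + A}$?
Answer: $3384$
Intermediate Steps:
$z{\left(V \right)} = -10 - 10 V$ ($z{\left(V \right)} = - 2 \left(5 + V 5\right) = - 2 \left(5 + 5 V\right) = -10 - 10 V$)
$n{\left(A,q \right)} = \frac{-4 + q}{2 A}$
$j{\left(v \right)} = - \frac{37}{v}$ ($j{\left(v \right)} = \frac{-4 - 70}{2 v} = \frac{1}{2} \frac{1}{v} \left(-74\right) = - \frac{37}{v}$)
$\left(j{\left(\frac{6 - 1}{-3 - 1} \right)} + 8\right) 90 = \left(- \frac{37}{\left(6 - 1\right) \frac{1}{-3 - 1}} + 8\right) 90 = \left(- \frac{37}{5 \frac{1}{-4}} + 8\right) 90 = \left(- \frac{37}{5 \left(- \frac{1}{4}\right)} + 8\right) 90 = \left(- \frac{37}{- \frac{5}{4}} + 8\right) 90 = \left(\left(-37\right) \left(- \frac{4}{5}\right) + 8\right) 90 = \left(\frac{148}{5} + 8\right) 90 = \frac{188}{5} \cdot 90 = 3384$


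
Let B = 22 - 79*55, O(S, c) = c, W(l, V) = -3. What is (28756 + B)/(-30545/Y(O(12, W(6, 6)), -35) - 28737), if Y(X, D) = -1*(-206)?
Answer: -5033198/5950367 ≈ -0.84586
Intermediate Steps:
Y(X, D) = 206
B = -4323 (B = 22 - 4345 = -4323)
(28756 + B)/(-30545/Y(O(12, W(6, 6)), -35) - 28737) = (28756 - 4323)/(-30545/206 - 28737) = 24433/(-30545*1/206 - 28737) = 24433/(-30545/206 - 28737) = 24433/(-5950367/206) = 24433*(-206/5950367) = -5033198/5950367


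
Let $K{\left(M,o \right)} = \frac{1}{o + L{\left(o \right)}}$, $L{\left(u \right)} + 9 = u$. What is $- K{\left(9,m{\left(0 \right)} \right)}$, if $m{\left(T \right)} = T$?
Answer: $\frac{1}{9} \approx 0.11111$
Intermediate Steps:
$L{\left(u \right)} = -9 + u$
$K{\left(M,o \right)} = \frac{1}{-9 + 2 o}$ ($K{\left(M,o \right)} = \frac{1}{o + \left(-9 + o\right)} = \frac{1}{-9 + 2 o}$)
$- K{\left(9,m{\left(0 \right)} \right)} = - \frac{1}{-9 + 2 \cdot 0} = - \frac{1}{-9 + 0} = - \frac{1}{-9} = \left(-1\right) \left(- \frac{1}{9}\right) = \frac{1}{9}$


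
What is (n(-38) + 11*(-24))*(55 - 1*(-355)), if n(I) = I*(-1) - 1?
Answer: -93070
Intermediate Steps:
n(I) = -1 - I (n(I) = -I - 1 = -1 - I)
(n(-38) + 11*(-24))*(55 - 1*(-355)) = ((-1 - 1*(-38)) + 11*(-24))*(55 - 1*(-355)) = ((-1 + 38) - 264)*(55 + 355) = (37 - 264)*410 = -227*410 = -93070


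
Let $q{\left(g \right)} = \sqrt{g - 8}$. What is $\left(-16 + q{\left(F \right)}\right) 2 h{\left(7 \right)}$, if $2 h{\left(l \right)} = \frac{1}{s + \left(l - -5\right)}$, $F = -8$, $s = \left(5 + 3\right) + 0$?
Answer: $- \frac{4}{5} + \frac{i}{5} \approx -0.8 + 0.2 i$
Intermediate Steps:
$s = 8$ ($s = 8 + 0 = 8$)
$q{\left(g \right)} = \sqrt{-8 + g}$
$h{\left(l \right)} = \frac{1}{2 \left(13 + l\right)}$ ($h{\left(l \right)} = \frac{1}{2 \left(8 + \left(l - -5\right)\right)} = \frac{1}{2 \left(8 + \left(l + 5\right)\right)} = \frac{1}{2 \left(8 + \left(5 + l\right)\right)} = \frac{1}{2 \left(13 + l\right)}$)
$\left(-16 + q{\left(F \right)}\right) 2 h{\left(7 \right)} = \left(-16 + \sqrt{-8 - 8}\right) 2 \frac{1}{2 \left(13 + 7\right)} = \left(-16 + \sqrt{-16}\right) 2 \frac{1}{2 \cdot 20} = \left(-16 + 4 i\right) 2 \cdot \frac{1}{2} \cdot \frac{1}{20} = \left(-16 + 4 i\right) 2 \cdot \frac{1}{40} = \left(-16 + 4 i\right) \frac{1}{20} = - \frac{4}{5} + \frac{i}{5}$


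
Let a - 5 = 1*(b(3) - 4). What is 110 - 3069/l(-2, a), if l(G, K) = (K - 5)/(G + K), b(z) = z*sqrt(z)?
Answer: -6307 - 2511*sqrt(3) ≈ -10656.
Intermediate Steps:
b(z) = z**(3/2)
a = 1 + 3*sqrt(3) (a = 5 + 1*(3**(3/2) - 4) = 5 + 1*(3*sqrt(3) - 4) = 5 + 1*(-4 + 3*sqrt(3)) = 5 + (-4 + 3*sqrt(3)) = 1 + 3*sqrt(3) ≈ 6.1962)
l(G, K) = (-5 + K)/(G + K)
110 - 3069/l(-2, a) = 110 - 3069/((-5 + (1 + 3*sqrt(3)))/(-2 + (1 + 3*sqrt(3)))) = 110 - 3069/((-4 + 3*sqrt(3))/(-1 + 3*sqrt(3))) = 110 - 3069*(-1 + 3*sqrt(3))/(-4 + 3*sqrt(3))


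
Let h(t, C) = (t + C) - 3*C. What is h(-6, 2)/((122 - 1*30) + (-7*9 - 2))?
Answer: -10/27 ≈ -0.37037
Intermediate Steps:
h(t, C) = t - 2*C (h(t, C) = (C + t) - 3*C = t - 2*C)
h(-6, 2)/((122 - 1*30) + (-7*9 - 2)) = (-6 - 2*2)/((122 - 1*30) + (-7*9 - 2)) = (-6 - 4)/((122 - 30) + (-63 - 2)) = -10/(92 - 65) = -10/27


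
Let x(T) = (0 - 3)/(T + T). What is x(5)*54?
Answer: -81/5 ≈ -16.200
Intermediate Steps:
x(T) = -3/(2*T) (x(T) = -3*1/(2*T) = -3/(2*T))
x(5)*54 = -3/2/5*54 = -3/2*⅕*54 = -3/10*54 = -81/5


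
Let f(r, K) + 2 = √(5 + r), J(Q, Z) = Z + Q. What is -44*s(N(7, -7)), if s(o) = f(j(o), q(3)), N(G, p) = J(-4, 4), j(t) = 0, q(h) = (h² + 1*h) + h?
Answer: 88 - 44*√5 ≈ -10.387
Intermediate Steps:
J(Q, Z) = Q + Z
q(h) = h² + 2*h (q(h) = (h² + h) + h = (h + h²) + h = h² + 2*h)
N(G, p) = 0 (N(G, p) = -4 + 4 = 0)
f(r, K) = -2 + √(5 + r)
s(o) = -2 + √5 (s(o) = -2 + √(5 + 0) = -2 + √5)
-44*s(N(7, -7)) = -44*(-2 + √5) = 88 - 44*√5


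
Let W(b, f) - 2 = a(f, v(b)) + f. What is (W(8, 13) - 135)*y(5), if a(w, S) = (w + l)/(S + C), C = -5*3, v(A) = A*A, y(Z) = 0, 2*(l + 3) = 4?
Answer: 0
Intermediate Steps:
l = -1 (l = -3 + (½)*4 = -3 + 2 = -1)
v(A) = A²
C = -15
a(w, S) = (-1 + w)/(-15 + S) (a(w, S) = (w - 1)/(S - 15) = (-1 + w)/(-15 + S))
W(b, f) = 2 + f + (-1 + f)/(-15 + b²) (W(b, f) = 2 + ((-1 + f)/(-15 + b²) + f) = 2 + (f + (-1 + f)/(-15 + b²)) = 2 + f + (-1 + f)/(-15 + b²))
(W(8, 13) - 135)*y(5) = ((-1 + 13 + (-15 + 8²)*(2 + 13))/(-15 + 8²) - 135)*0 = ((-1 + 13 + (-15 + 64)*15)/(-15 + 64) - 135)*0 = ((-1 + 13 + 49*15)/49 - 135)*0 = ((-1 + 13 + 735)/49 - 135)*0 = ((1/49)*747 - 135)*0 = (747/49 - 135)*0 = -5868/49*0 = 0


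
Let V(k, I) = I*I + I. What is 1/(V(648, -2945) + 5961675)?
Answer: 1/14631755 ≈ 6.8345e-8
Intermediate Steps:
V(k, I) = I + I² (V(k, I) = I² + I = I + I²)
1/(V(648, -2945) + 5961675) = 1/(-2945*(1 - 2945) + 5961675) = 1/(-2945*(-2944) + 5961675) = 1/(8670080 + 5961675) = 1/14631755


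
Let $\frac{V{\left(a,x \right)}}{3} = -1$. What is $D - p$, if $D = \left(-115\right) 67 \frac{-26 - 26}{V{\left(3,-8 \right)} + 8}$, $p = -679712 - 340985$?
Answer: $1100829$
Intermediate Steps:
$V{\left(a,x \right)} = -3$ ($V{\left(a,x \right)} = 3 \left(-1\right) = -3$)
$p = -1020697$
$D = 80132$ ($D = \left(-115\right) 67 \frac{-26 - 26}{-3 + 8} = - 7705 \left(- \frac{52}{5}\right) = - 7705 \left(\left(-52\right) \frac{1}{5}\right) = \left(-7705\right) \left(- \frac{52}{5}\right) = 80132$)
$D - p = 80132 - -1020697 = 80132 + 1020697 = 1100829$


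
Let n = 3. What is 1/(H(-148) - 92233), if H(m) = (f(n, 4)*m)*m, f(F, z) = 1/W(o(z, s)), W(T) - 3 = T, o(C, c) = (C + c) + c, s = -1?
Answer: -5/439261 ≈ -1.1383e-5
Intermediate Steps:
o(C, c) = C + 2*c
W(T) = 3 + T
f(F, z) = 1/(1 + z) (f(F, z) = 1/(3 + (z + 2*(-1))) = 1/(3 + (z - 2)) = 1/(3 + (-2 + z)) = 1/(1 + z))
H(m) = m**2/5 (H(m) = (m/(1 + 4))*m = (m/5)*m = m**2/5)
1/(H(-148) - 92233) = 1/((1/5)*(-148)**2 - 92233) = 1/((1/5)*21904 - 92233) = 1/(21904/5 - 92233) = 1/(-439261/5) = -5/439261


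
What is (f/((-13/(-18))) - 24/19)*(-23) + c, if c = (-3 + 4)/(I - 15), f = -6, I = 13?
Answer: 108497/494 ≈ 219.63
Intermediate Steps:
c = -½ (c = (-3 + 4)/(13 - 15) = 1/(-2) = 1*(-½) = -½ ≈ -0.50000)
(f/((-13/(-18))) - 24/19)*(-23) + c = (-6/((-13/(-18))) - 24/19)*(-23) - ½ = (-6/((-13*(-1/18))) - 24*1/19)*(-23) - ½ = (-6/13/18 - 24/19)*(-23) - ½ = (-6*18/13 - 24/19)*(-23) - ½ = (-108/13 - 24/19)*(-23) - ½ = -2364/247*(-23) - ½ = 54372/247 - ½ = 108497/494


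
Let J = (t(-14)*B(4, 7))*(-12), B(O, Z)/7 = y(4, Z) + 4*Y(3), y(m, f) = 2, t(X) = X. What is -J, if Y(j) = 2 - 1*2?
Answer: -2352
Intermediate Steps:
Y(j) = 0 (Y(j) = 2 - 2 = 0)
B(O, Z) = 14 (B(O, Z) = 7*(2 + 4*0) = 7*(2 + 0) = 7*2 = 14)
J = 2352 (J = -14*14*(-12) = -196*(-12) = 2352)
-J = -1*2352 = -2352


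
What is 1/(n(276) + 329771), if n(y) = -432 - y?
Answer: 1/329063 ≈ 3.0389e-6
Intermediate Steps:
1/(n(276) + 329771) = 1/((-432 - 1*276) + 329771) = 1/((-432 - 276) + 329771) = 1/(-708 + 329771) = 1/329063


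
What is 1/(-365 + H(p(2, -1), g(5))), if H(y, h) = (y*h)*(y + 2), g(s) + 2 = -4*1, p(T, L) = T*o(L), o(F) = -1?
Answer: -1/365 ≈ -0.0027397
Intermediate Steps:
p(T, L) = -T (p(T, L) = T*(-1) = -T)
g(s) = -6 (g(s) = -2 - 4*1 = -2 - 4 = -6)
H(y, h) = h*y*(2 + y) (H(y, h) = (h*y)*(2 + y) = h*y*(2 + y))
1/(-365 + H(p(2, -1), g(5))) = 1/(-365 - 6*(-1*2)*(2 - 1*2)) = 1/(-365 - 6*(-2)*(2 - 2)) = 1/(-365 - 6*(-2)*0) = 1/(-365 + 0) = 1/(-365) = -1/365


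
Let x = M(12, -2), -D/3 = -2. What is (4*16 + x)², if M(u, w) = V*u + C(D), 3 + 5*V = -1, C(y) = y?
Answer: 91204/25 ≈ 3648.2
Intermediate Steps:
D = 6 (D = -3*(-2) = 6)
V = -⅘ (V = -⅗ + (⅕)*(-1) = -⅗ - ⅕ = -⅘ ≈ -0.80000)
M(u, w) = 6 - 4*u/5 (M(u, w) = -4*u/5 + 6 = 6 - 4*u/5)
x = -18/5 (x = 6 - ⅘*12 = 6 - 48/5 = -18/5 ≈ -3.6000)
(4*16 + x)² = (4*16 - 18/5)² = (64 - 18/5)² = (302/5)² = 91204/25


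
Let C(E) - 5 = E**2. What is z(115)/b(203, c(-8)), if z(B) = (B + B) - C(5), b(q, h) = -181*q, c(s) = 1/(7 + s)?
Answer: -200/36743 ≈ -0.0054432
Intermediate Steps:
C(E) = 5 + E**2
z(B) = -30 + 2*B (z(B) = (B + B) - (5 + 5**2) = 2*B - (5 + 25) = 2*B - 1*30 = 2*B - 30 = -30 + 2*B)
z(115)/b(203, c(-8)) = (-30 + 2*115)/((-181*203)) = (-30 + 230)/(-36743) = 200*(-1/36743) = -200/36743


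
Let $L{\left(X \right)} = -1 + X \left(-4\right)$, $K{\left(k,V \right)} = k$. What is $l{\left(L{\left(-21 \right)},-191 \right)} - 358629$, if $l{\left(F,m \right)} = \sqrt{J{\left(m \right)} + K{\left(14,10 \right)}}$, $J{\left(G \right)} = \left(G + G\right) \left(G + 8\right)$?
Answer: $-358629 + 4 \sqrt{4370} \approx -3.5836 \cdot 10^{5}$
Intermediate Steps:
$J{\left(G \right)} = 2 G \left(8 + G\right)$
$L{\left(X \right)} = -1 - 4 X$
$l{\left(F,m \right)} = \sqrt{14 + 2 m \left(8 + m\right)}$ ($l{\left(F,m \right)} = \sqrt{2 m \left(8 + m\right) + 14} = \sqrt{14 + 2 m \left(8 + m\right)}$)
$l{\left(L{\left(-21 \right)},-191 \right)} - 358629 = \sqrt{2} \sqrt{7 - 191 \left(8 - 191\right)} - 358629 = \sqrt{2} \sqrt{7 - -34953} - 358629 = \sqrt{2} \sqrt{7 + 34953} - 358629 = \sqrt{2} \sqrt{34960} - 358629 = \sqrt{2} \cdot 4 \sqrt{2185} - 358629 = 4 \sqrt{4370} - 358629 = -358629 + 4 \sqrt{4370}$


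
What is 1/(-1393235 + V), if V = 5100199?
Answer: 1/3706964 ≈ 2.6976e-7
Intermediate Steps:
1/(-1393235 + V) = 1/(-1393235 + 5100199) = 1/3706964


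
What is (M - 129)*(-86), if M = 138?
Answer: -774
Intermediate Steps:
(M - 129)*(-86) = (138 - 129)*(-86) = 9*(-86) = -774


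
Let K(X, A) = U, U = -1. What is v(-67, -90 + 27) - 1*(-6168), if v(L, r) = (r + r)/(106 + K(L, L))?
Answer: 30834/5 ≈ 6166.8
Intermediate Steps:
K(X, A) = -1
v(L, r) = 2*r/105 (v(L, r) = (r + r)/(106 - 1) = (2*r)/105 = (2*r)*(1/105) = 2*r/105)
v(-67, -90 + 27) - 1*(-6168) = 2*(-90 + 27)/105 - 1*(-6168) = (2/105)*(-63) + 6168 = -6/5 + 6168 = 30834/5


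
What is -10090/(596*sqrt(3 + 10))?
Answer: -5045*sqrt(13)/3874 ≈ -4.6954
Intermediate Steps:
-10090/(596*sqrt(3 + 10)) = -10090/(596*sqrt(13)) = -10090*sqrt(13)/7748 = -5045*sqrt(13)/3874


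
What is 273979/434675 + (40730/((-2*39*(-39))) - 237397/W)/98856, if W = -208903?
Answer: 1075983086169813589/1706678039697640425 ≈ 0.63046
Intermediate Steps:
273979/434675 + (40730/((-2*39*(-39))) - 237397/W)/98856 = 273979/434675 + (40730/((-2*39*(-39))) - 237397/(-208903))/98856 = 273979*(1/434675) + (40730/((-78*(-39))) - 237397*(-1/208903))*(1/98856) = 273979/434675 + (40730/3042 + 237397/208903)*(1/98856) = 273979/434675 + (40730*(1/3042) + 237397/208903)*(1/98856) = 273979/434675 + (20365/1521 + 237397/208903)*(1/98856) = 273979/434675 + (4615390432/317741463)*(1/98856) = 273979/434675 + 576923804/3926331258291 = 1075983086169813589/1706678039697640425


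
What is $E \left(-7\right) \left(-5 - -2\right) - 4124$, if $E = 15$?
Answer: $-3809$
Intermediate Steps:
$E \left(-7\right) \left(-5 - -2\right) - 4124 = 15 \left(-7\right) \left(-5 - -2\right) - 4124 = - 105 \left(-5 + 2\right) - 4124 = \left(-105\right) \left(-3\right) - 4124 = 315 - 4124 = -3809$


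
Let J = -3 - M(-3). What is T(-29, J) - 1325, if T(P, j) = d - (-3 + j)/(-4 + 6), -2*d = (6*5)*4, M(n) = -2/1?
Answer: -1383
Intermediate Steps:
M(n) = -2 (M(n) = -2*1 = -2)
d = -60 (d = -6*5*4/2 = -15*4 = -½*120 = -60)
J = -1 (J = -3 - 1*(-2) = -3 + 2 = -1)
T(P, j) = -117/2 - j/2 (T(P, j) = -60 - (-3 + j)/(-4 + 6) = -60 - (-3 + j)/2 = -60 - (-3/2 + j/2) = -60 + (3/2 - j/2) = -117/2 - j/2)
T(-29, J) - 1325 = (-117/2 - ½*(-1)) - 1325 = (-117/2 + ½) - 1325 = -58 - 1325 = -1383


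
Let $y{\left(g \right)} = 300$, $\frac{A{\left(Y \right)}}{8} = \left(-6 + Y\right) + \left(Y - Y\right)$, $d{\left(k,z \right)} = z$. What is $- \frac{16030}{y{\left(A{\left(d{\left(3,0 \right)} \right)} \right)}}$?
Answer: $- \frac{1603}{30} \approx -53.433$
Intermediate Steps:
$A{\left(Y \right)} = -48 + 8 Y$ ($A{\left(Y \right)} = 8 \left(\left(-6 + Y\right) + \left(Y - Y\right)\right) = 8 \left(\left(-6 + Y\right) + 0\right) = 8 \left(-6 + Y\right) = -48 + 8 Y$)
$- \frac{16030}{y{\left(A{\left(d{\left(3,0 \right)} \right)} \right)}} = - \frac{16030}{300} = \left(-16030\right) \frac{1}{300} = - \frac{1603}{30}$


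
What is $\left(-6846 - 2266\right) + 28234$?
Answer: $19122$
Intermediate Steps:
$\left(-6846 - 2266\right) + 28234 = -9112 + 28234 = 19122$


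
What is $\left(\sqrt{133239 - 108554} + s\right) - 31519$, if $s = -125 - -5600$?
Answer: $-26044 + \sqrt{24685} \approx -25887.0$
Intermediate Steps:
$s = 5475$ ($s = -125 + 5600 = 5475$)
$\left(\sqrt{133239 - 108554} + s\right) - 31519 = \left(\sqrt{133239 - 108554} + 5475\right) - 31519 = \left(\sqrt{24685} + 5475\right) - 31519 = \left(5475 + \sqrt{24685}\right) - 31519 = -26044 + \sqrt{24685}$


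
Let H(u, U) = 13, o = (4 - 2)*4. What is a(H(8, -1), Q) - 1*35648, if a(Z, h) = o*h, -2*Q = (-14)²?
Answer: -36432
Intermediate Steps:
o = 8 (o = 2*4 = 8)
Q = -98 (Q = -½*(-14)² = -½*196 = -98)
a(Z, h) = 8*h
a(H(8, -1), Q) - 1*35648 = 8*(-98) - 1*35648 = -784 - 35648 = -36432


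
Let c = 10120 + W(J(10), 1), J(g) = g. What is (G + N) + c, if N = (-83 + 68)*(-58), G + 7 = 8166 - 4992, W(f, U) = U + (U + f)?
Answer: 14169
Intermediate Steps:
W(f, U) = f + 2*U
G = 3167 (G = -7 + (8166 - 4992) = -7 + 3174 = 3167)
N = 870 (N = -15*(-58) = 870)
c = 10132 (c = 10120 + (10 + 2*1) = 10120 + (10 + 2) = 10120 + 12 = 10132)
(G + N) + c = (3167 + 870) + 10132 = 4037 + 10132 = 14169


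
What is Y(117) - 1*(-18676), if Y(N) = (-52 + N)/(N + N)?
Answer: 336173/18 ≈ 18676.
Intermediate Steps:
Y(N) = (-52 + N)/(2*N) (Y(N) = (-52 + N)/((2*N)) = (-52 + N)*(1/(2*N)) = (-52 + N)/(2*N))
Y(117) - 1*(-18676) = (½)*(-52 + 117)/117 - 1*(-18676) = (½)*(1/117)*65 + 18676 = 5/18 + 18676 = 336173/18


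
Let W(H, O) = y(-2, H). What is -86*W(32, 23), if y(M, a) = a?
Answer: -2752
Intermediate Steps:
W(H, O) = H
-86*W(32, 23) = -86*32 = -2752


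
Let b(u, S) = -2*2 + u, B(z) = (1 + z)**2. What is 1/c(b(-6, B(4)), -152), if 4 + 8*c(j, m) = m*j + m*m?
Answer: 2/6155 ≈ 0.00032494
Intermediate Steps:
b(u, S) = -4 + u
c(j, m) = -1/2 + m**2/8 + j*m/8 (c(j, m) = -1/2 + (m*j + m*m)/8 = -1/2 + (j*m + m**2)/8 = -1/2 + (m**2 + j*m)/8 = -1/2 + (m**2/8 + j*m/8) = -1/2 + m**2/8 + j*m/8)
1/c(b(-6, B(4)), -152) = 1/(-1/2 + (1/8)*(-152)**2 + (1/8)*(-4 - 6)*(-152)) = 1/(-1/2 + (1/8)*23104 + (1/8)*(-10)*(-152)) = 1/(-1/2 + 2888 + 190) = 1/(6155/2) = 2/6155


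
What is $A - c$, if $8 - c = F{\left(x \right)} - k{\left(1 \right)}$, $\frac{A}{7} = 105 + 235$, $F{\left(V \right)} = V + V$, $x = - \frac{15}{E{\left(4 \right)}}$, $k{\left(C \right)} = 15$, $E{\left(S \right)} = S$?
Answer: $\frac{4699}{2} \approx 2349.5$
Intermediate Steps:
$x = - \frac{15}{4} \approx -3.75$
$F{\left(V \right)} = 2 V$
$A = 2380$ ($A = 7 \left(105 + 235\right) = 7 \cdot 340 = 2380$)
$c = \frac{61}{2}$ ($c = 8 - \left(2 \left(- \frac{15}{4}\right) - 15\right) = 8 - \left(- \frac{15}{2} - 15\right) = 8 - - \frac{45}{2} = 8 + \frac{45}{2} = \frac{61}{2} \approx 30.5$)
$A - c = 2380 - \frac{61}{2} = \frac{4699}{2}$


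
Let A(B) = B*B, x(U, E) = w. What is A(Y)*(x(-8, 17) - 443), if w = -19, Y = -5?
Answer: -11550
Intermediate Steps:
x(U, E) = -19
A(B) = B²
A(Y)*(x(-8, 17) - 443) = (-5)²*(-19 - 443) = 25*(-462) = -11550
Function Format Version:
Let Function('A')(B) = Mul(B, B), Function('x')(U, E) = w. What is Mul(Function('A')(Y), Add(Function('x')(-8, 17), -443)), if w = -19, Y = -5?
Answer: -11550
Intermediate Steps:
Function('x')(U, E) = -19
Function('A')(B) = Pow(B, 2)
Mul(Function('A')(Y), Add(Function('x')(-8, 17), -443)) = Mul(Pow(-5, 2), Add(-19, -443)) = Mul(25, -462) = -11550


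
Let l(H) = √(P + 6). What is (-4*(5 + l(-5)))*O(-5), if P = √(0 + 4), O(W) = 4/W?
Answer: 16 + 32*√2/5 ≈ 25.051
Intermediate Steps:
P = 2 (P = √4 = 2)
l(H) = 2*√2 (l(H) = √(2 + 6) = √8 = 2*√2)
(-4*(5 + l(-5)))*O(-5) = (-4*(5 + 2*√2))*(4/(-5)) = (-20 - 8*√2)*(4*(-⅕)) = (-20 - 8*√2)*(-⅘) = 16 + 32*√2/5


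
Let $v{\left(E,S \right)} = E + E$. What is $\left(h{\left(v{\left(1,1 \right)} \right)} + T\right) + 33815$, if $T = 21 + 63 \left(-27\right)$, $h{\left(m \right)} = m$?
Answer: $32137$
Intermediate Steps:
$v{\left(E,S \right)} = 2 E$
$T = -1680$ ($T = 21 - 1701 = -1680$)
$\left(h{\left(v{\left(1,1 \right)} \right)} + T\right) + 33815 = \left(2 \cdot 1 - 1680\right) + 33815 = \left(2 - 1680\right) + 33815 = -1678 + 33815 = 32137$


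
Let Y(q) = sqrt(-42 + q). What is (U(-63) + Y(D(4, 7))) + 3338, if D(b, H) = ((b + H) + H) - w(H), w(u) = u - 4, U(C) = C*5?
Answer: 3023 + 3*I*sqrt(3) ≈ 3023.0 + 5.1962*I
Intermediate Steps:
U(C) = 5*C
w(u) = -4 + u
D(b, H) = 4 + H + b (D(b, H) = ((b + H) + H) - (-4 + H) = ((H + b) + H) + (4 - H) = (b + 2*H) + (4 - H) = 4 + H + b)
(U(-63) + Y(D(4, 7))) + 3338 = (5*(-63) + sqrt(-42 + (4 + 7 + 4))) + 3338 = (-315 + sqrt(-42 + 15)) + 3338 = (-315 + sqrt(-27)) + 3338 = (-315 + 3*I*sqrt(3)) + 3338 = 3023 + 3*I*sqrt(3)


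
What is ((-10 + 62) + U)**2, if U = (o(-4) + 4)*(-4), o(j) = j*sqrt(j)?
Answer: 272 + 2304*I ≈ 272.0 + 2304.0*I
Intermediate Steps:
o(j) = j**(3/2)
U = -16 + 32*I (U = ((-4)**(3/2) + 4)*(-4) = (-8*I + 4)*(-4) = (4 - 8*I)*(-4) = -16 + 32*I ≈ -16.0 + 32.0*I)
((-10 + 62) + U)**2 = ((-10 + 62) + (-16 + 32*I))**2 = (52 + (-16 + 32*I))**2 = (36 + 32*I)**2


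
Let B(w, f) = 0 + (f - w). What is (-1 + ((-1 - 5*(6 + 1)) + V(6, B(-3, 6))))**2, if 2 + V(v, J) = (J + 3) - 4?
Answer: 961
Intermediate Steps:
B(w, f) = f - w
V(v, J) = -3 + J (V(v, J) = -2 + ((J + 3) - 4) = -2 + ((3 + J) - 4) = -2 + (-1 + J) = -3 + J)
(-1 + ((-1 - 5*(6 + 1)) + V(6, B(-3, 6))))**2 = (-1 + ((-1 - 5*(6 + 1)) + (-3 + (6 - 1*(-3)))))**2 = (-1 + ((-1 - 5*7) + (-3 + (6 + 3))))**2 = (-1 + ((-1 - 35) + (-3 + 9)))**2 = (-1 + (-36 + 6))**2 = (-1 - 30)**2 = (-31)**2 = 961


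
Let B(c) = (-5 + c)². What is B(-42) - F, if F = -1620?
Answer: 3829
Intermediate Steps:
B(-42) - F = (-5 - 42)² - 1*(-1620) = (-47)² + 1620 = 2209 + 1620 = 3829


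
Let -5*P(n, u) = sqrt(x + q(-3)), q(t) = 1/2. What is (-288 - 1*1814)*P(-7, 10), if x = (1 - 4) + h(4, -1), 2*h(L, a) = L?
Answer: 1051*I*sqrt(2)/5 ≈ 297.27*I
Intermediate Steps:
q(t) = 1/2 (q(t) = 1*(1/2) = 1/2)
h(L, a) = L/2
x = -1 (x = (1 - 4) + (1/2)*4 = -3 + 2 = -1)
P(n, u) = -I*sqrt(2)/10 (P(n, u) = -sqrt(-1 + 1/2)/5 = -I*sqrt(2)/10)
(-288 - 1*1814)*P(-7, 10) = (-288 - 1*1814)*(-I*sqrt(2)/10) = (-288 - 1814)*(-I*sqrt(2)/10) = -(-1051)*I*sqrt(2)/5 = 1051*I*sqrt(2)/5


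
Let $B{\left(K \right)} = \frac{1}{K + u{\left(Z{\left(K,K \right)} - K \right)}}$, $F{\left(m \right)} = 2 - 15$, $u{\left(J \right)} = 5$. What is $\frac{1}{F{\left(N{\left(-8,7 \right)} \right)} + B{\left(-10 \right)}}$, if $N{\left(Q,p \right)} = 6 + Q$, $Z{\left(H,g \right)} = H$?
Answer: $- \frac{5}{66} \approx -0.075758$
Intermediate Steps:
$F{\left(m \right)} = -13$
$B{\left(K \right)} = \frac{1}{5 + K}$ ($B{\left(K \right)} = \frac{1}{K + 5} = \frac{1}{5 + K}$)
$\frac{1}{F{\left(N{\left(-8,7 \right)} \right)} + B{\left(-10 \right)}} = \frac{1}{-13 + \frac{1}{5 - 10}} = \frac{1}{-13 + \frac{1}{-5}} = \frac{1}{-13 - \frac{1}{5}} = \frac{1}{- \frac{66}{5}} = - \frac{5}{66}$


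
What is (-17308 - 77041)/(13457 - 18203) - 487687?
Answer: -2314468153/4746 ≈ -4.8767e+5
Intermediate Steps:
(-17308 - 77041)/(13457 - 18203) - 487687 = -94349/(-4746) - 487687 = -94349*(-1/4746) - 487687 = 94349/4746 - 487687 = -2314468153/4746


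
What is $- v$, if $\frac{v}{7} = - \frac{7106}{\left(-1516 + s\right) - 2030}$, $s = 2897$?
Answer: $- \frac{4522}{59} \approx -76.644$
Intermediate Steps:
$v = \frac{4522}{59}$ ($v = 7 \left(- \frac{7106}{\left(-1516 + 2897\right) - 2030}\right) = 7 \left(- \frac{7106}{1381 - 2030}\right) = 7 \left(- \frac{7106}{-649}\right) = 7 \left(\left(-7106\right) \left(- \frac{1}{649}\right)\right) = 7 \cdot \frac{646}{59} = \frac{4522}{59} \approx 76.644$)
$- v = \left(-1\right) \frac{4522}{59} = - \frac{4522}{59}$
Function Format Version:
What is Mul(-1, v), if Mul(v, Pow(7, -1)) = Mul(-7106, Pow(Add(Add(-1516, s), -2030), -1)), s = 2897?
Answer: Rational(-4522, 59) ≈ -76.644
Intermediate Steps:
v = Rational(4522, 59) (v = Mul(7, Mul(-7106, Pow(Add(Add(-1516, 2897), -2030), -1))) = Mul(7, Mul(-7106, Pow(Add(1381, -2030), -1))) = Mul(7, Mul(-7106, Pow(-649, -1))) = Mul(7, Mul(-7106, Rational(-1, 649))) = Mul(7, Rational(646, 59)) = Rational(4522, 59) ≈ 76.644)
Mul(-1, v) = Mul(-1, Rational(4522, 59)) = Rational(-4522, 59)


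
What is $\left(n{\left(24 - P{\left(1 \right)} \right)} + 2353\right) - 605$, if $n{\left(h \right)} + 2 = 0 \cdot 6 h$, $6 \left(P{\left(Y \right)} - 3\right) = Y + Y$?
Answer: $1746$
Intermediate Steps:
$P{\left(Y \right)} = 3 + \frac{Y}{3}$ ($P{\left(Y \right)} = 3 + \frac{Y + Y}{6} = 3 + \frac{2 Y}{6} = 3 + \frac{Y}{3}$)
$n{\left(h \right)} = -2$ ($n{\left(h \right)} = -2 + 0 \cdot 6 h = -2 + 0 h = -2 + 0 = -2$)
$\left(n{\left(24 - P{\left(1 \right)} \right)} + 2353\right) - 605 = \left(-2 + 2353\right) - 605 = 2351 - 605 = 1746$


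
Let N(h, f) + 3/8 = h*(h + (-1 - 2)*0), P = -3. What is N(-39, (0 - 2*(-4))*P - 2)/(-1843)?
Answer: -12165/14744 ≈ -0.82508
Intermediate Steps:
N(h, f) = -3/8 + h**2 (N(h, f) = -3/8 + h*(h + (-1 - 2)*0) = -3/8 + h*(h - 3*0) = -3/8 + h*(h + 0) = -3/8 + h*h = -3/8 + h**2)
N(-39, (0 - 2*(-4))*P - 2)/(-1843) = (-3/8 + (-39)**2)/(-1843) = (-3/8 + 1521)*(-1/1843) = (12165/8)*(-1/1843) = -12165/14744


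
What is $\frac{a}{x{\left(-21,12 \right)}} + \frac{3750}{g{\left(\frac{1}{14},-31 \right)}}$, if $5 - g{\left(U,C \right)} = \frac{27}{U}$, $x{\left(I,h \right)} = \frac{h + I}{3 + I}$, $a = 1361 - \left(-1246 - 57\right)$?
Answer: $\frac{1983594}{373} \approx 5317.9$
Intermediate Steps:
$a = 2664$ ($a = 1361 - \left(-1246 - 57\right) = 1361 - -1303 = 1361 + 1303 = 2664$)
$x{\left(I,h \right)} = \frac{I + h}{3 + I}$
$g{\left(U,C \right)} = 5 - \frac{27}{U}$
$\frac{a}{x{\left(-21,12 \right)}} + \frac{3750}{g{\left(\frac{1}{14},-31 \right)}} = \frac{2664}{\frac{1}{3 - 21} \left(-21 + 12\right)} + \frac{3750}{5 - \frac{27}{\frac{1}{14}}} = \frac{2664}{\frac{1}{-18} \left(-9\right)} + \frac{3750}{5 - 27 \frac{1}{\frac{1}{14}}} = \frac{2664}{\left(- \frac{1}{18}\right) \left(-9\right)} + \frac{3750}{5 - 378} = 2664 \frac{1}{\frac{1}{2}} + \frac{3750}{5 - 378} = 2664 \cdot 2 + \frac{3750}{-373} = 5328 + 3750 \left(- \frac{1}{373}\right) = 5328 - \frac{3750}{373} = \frac{1983594}{373}$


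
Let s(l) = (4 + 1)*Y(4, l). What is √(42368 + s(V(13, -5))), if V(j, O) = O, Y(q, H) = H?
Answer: √42343 ≈ 205.77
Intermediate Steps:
s(l) = 5*l (s(l) = (4 + 1)*l = 5*l)
√(42368 + s(V(13, -5))) = √(42368 + 5*(-5)) = √(42368 - 25) = √42343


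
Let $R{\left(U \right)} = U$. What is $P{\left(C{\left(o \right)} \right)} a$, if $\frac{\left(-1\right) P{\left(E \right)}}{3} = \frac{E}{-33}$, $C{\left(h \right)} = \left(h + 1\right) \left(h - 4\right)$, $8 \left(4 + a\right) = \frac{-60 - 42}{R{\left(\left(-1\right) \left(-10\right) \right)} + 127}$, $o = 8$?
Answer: $- \frac{20187}{1507} \approx -13.395$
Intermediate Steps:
$a = - \frac{2243}{548}$ ($a = -4 + \frac{\left(-60 - 42\right) \frac{1}{\left(-1\right) \left(-10\right) + 127}}{8} = -4 + \frac{\left(-102\right) \frac{1}{10 + 127}}{8} = -4 + \frac{\left(-102\right) \frac{1}{137}}{8} = -4 + \frac{1}{8} \left(- \frac{102}{137}\right) = -4 - \frac{51}{548} = - \frac{2243}{548} \approx -4.0931$)
$C{\left(h \right)} = \left(1 + h\right) \left(-4 + h\right)$
$P{\left(E \right)} = \frac{E}{11}$ ($P{\left(E \right)} = - 3 \frac{E}{-33} = - 3 E \left(- \frac{1}{33}\right) = - 3 \left(- \frac{E}{33}\right) = \frac{E}{11}$)
$P{\left(C{\left(o \right)} \right)} a = \frac{-4 + 8^{2} - 24}{11} \left(- \frac{2243}{548}\right) = \frac{-4 + 64 - 24}{11} \left(- \frac{2243}{548}\right) = \frac{1}{11} \cdot 36 \left(- \frac{2243}{548}\right) = \frac{36}{11} \left(- \frac{2243}{548}\right) = - \frac{20187}{1507}$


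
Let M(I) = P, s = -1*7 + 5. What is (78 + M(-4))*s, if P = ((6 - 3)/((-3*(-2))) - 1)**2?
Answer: -313/2 ≈ -156.50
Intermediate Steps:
P = 1/4 (P = (3/6 - 1)**2 = (3*(1/6) - 1)**2 = (1/2 - 1)**2 = (-1/2)**2 = 1/4 ≈ 0.25000)
s = -2 (s = -7 + 5 = -2)
M(I) = 1/4
(78 + M(-4))*s = (78 + 1/4)*(-2) = (313/4)*(-2) = -313/2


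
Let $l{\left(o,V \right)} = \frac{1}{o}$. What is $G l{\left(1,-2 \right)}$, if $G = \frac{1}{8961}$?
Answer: $\frac{1}{8961} \approx 0.00011159$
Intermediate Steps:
$G = \frac{1}{8961} \approx 0.00011159$
$G l{\left(1,-2 \right)} = \frac{1}{8961 \cdot 1} = \frac{1}{8961} \cdot 1 = \frac{1}{8961}$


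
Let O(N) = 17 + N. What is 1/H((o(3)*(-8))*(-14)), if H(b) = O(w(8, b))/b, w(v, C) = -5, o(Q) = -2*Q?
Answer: -56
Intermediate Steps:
H(b) = 12/b (H(b) = (17 - 5)/b = 12/b)
1/H((o(3)*(-8))*(-14)) = 1/(12/(((-2*3*(-8))*(-14)))) = 1/(12/((-6*(-8)*(-14)))) = 1/(12/((48*(-14)))) = 1/(12/(-672)) = 1/(12*(-1/672)) = 1/(-1/56) = -56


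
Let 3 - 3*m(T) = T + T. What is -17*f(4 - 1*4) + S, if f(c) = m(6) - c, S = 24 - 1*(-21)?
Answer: 96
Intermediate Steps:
m(T) = 1 - 2*T/3 (m(T) = 1 - (T + T)/3 = 1 - 2*T/3)
S = 45 (S = 24 + 21 = 45)
f(c) = -3 - c (f(c) = (1 - ⅔*6) - c = (1 - 4) - c = -3 - c)
-17*f(4 - 1*4) + S = -17*(-3 - (4 - 1*4)) + 45 = -17*(-3 - (4 - 4)) + 45 = -17*(-3 - 1*0) + 45 = -17*(-3 + 0) + 45 = -17*(-3) + 45 = 51 + 45 = 96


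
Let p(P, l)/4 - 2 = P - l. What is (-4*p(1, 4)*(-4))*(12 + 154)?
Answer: -10624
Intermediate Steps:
p(P, l) = 8 - 4*l + 4*P (p(P, l) = 8 + 4*(P - l) = 8 + (-4*l + 4*P) = 8 - 4*l + 4*P)
(-4*p(1, 4)*(-4))*(12 + 154) = (-4*(8 - 4*4 + 4*1)*(-4))*(12 + 154) = (-4*(8 - 16 + 4)*(-4))*166 = (-4*(-4)*(-4))*166 = (16*(-4))*166 = -64*166 = -10624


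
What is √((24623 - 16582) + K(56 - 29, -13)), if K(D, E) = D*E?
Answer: √7690 ≈ 87.693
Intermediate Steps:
√((24623 - 16582) + K(56 - 29, -13)) = √((24623 - 16582) + (56 - 29)*(-13)) = √(8041 + 27*(-13)) = √(8041 - 351) = √7690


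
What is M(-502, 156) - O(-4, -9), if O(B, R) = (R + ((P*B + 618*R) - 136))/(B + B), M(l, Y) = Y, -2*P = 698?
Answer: -3063/8 ≈ -382.88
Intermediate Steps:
P = -349 (P = -1/2*698 = -349)
O(B, R) = (-136 - 349*B + 619*R)/(2*B) (O(B, R) = (R + ((-349*B + 618*R) - 136))/(B + B) = (R + (-136 - 349*B + 618*R))/((2*B)) = (-136 - 349*B + 619*R)*(1/(2*B)) = (-136 - 349*B + 619*R)/(2*B))
M(-502, 156) - O(-4, -9) = 156 - (-136 - 349*(-4) + 619*(-9))/(2*(-4)) = 156 - (-1)*(-136 + 1396 - 5571)/(2*4) = 156 - (-1)*(-4311)/(2*4) = 156 - 1*4311/8 = 156 - 4311/8 = -3063/8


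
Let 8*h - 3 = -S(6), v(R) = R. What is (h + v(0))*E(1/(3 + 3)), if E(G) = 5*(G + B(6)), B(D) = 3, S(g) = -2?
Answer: 475/48 ≈ 9.8958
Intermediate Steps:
E(G) = 15 + 5*G (E(G) = 5*(G + 3) = 5*(3 + G) = 15 + 5*G)
h = 5/8 (h = 3/8 + (-1*(-2))/8 = 3/8 + (⅛)*2 = 3/8 + ¼ = 5/8 ≈ 0.62500)
(h + v(0))*E(1/(3 + 3)) = (5/8 + 0)*(15 + 5/(3 + 3)) = 5*(15 + 5/6)/8 = 5*(15 + 5*(⅙))/8 = 5*(15 + ⅚)/8 = (5/8)*(95/6) = 475/48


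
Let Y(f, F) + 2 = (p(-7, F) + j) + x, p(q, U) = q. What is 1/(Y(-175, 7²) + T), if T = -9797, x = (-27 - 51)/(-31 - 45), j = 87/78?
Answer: -247/2421553 ≈ -0.00010200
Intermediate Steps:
j = 29/26 (j = 87*(1/78) = 29/26 ≈ 1.1154)
x = 39/38 (x = -78/(-76) = -78*(-1/76) = 39/38 ≈ 1.0263)
Y(f, F) = -1694/247 (Y(f, F) = -2 + ((-7 + 29/26) + 39/38) = -2 + (-153/26 + 39/38) = -2 - 1200/247 = -1694/247)
1/(Y(-175, 7²) + T) = 1/(-1694/247 - 9797) = 1/(-2421553/247) = -247/2421553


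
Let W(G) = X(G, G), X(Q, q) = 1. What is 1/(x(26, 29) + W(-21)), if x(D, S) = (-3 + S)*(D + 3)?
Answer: 1/755 ≈ 0.0013245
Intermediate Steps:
x(D, S) = (-3 + S)*(3 + D)
W(G) = 1
1/(x(26, 29) + W(-21)) = 1/((-9 - 3*26 + 3*29 + 26*29) + 1) = 1/((-9 - 78 + 87 + 754) + 1) = 1/(754 + 1) = 1/755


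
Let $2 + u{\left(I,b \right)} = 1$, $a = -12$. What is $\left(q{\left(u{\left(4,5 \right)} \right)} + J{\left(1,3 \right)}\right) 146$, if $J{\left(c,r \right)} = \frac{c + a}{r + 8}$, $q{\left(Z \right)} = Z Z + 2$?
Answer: $292$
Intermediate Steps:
$u{\left(I,b \right)} = -1$ ($u{\left(I,b \right)} = -2 + 1 = -1$)
$q{\left(Z \right)} = 2 + Z^{2}$ ($q{\left(Z \right)} = Z^{2} + 2 = 2 + Z^{2}$)
$J{\left(c,r \right)} = \frac{-12 + c}{8 + r}$ ($J{\left(c,r \right)} = \frac{c - 12}{r + 8} = \frac{-12 + c}{8 + r}$)
$\left(q{\left(u{\left(4,5 \right)} \right)} + J{\left(1,3 \right)}\right) 146 = \left(\left(2 + \left(-1\right)^{2}\right) + \frac{-12 + 1}{8 + 3}\right) 146 = \left(\left(2 + 1\right) + \frac{1}{11} \left(-11\right)\right) 146 = \left(3 + \frac{1}{11} \left(-11\right)\right) 146 = \left(3 - 1\right) 146 = 2 \cdot 146 = 292$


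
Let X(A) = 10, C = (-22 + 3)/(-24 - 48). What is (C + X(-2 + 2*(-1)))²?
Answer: 546121/5184 ≈ 105.35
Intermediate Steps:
C = 19/72 (C = -19/(-72) = -19*(-1/72) = 19/72 ≈ 0.26389)
(C + X(-2 + 2*(-1)))² = (19/72 + 10)² = (739/72)² = 546121/5184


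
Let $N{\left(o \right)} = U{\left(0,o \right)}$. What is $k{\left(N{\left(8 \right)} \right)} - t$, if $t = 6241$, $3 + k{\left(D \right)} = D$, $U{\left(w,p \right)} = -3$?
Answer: $-6247$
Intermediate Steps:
$N{\left(o \right)} = -3$
$k{\left(D \right)} = -3 + D$
$k{\left(N{\left(8 \right)} \right)} - t = \left(-3 - 3\right) - 6241 = -6 - 6241 = -6247$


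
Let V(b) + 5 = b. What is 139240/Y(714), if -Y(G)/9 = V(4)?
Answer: 139240/9 ≈ 15471.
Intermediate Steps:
V(b) = -5 + b
Y(G) = 9 (Y(G) = -9*(-5 + 4) = -9*(-1) = 9)
139240/Y(714) = 139240/9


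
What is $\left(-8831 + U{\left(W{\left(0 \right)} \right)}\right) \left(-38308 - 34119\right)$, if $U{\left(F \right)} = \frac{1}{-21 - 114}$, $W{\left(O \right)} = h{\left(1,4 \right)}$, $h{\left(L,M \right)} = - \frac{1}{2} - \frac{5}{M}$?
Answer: $\frac{86346455422}{135} \approx 6.396 \cdot 10^{8}$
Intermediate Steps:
$h{\left(L,M \right)} = - \frac{1}{2} - \frac{5}{M}$ ($h{\left(L,M \right)} = \left(-1\right) \frac{1}{2} - \frac{5}{M} = - \frac{1}{2} - \frac{5}{M}$)
$W{\left(O \right)} = - \frac{7}{4}$ ($W{\left(O \right)} = \frac{-10 - 4}{2 \cdot 4} = \frac{1}{2} \cdot \frac{1}{4} \left(-10 - 4\right) = \frac{1}{2} \cdot \frac{1}{4} \left(-14\right) = - \frac{7}{4}$)
$U{\left(F \right)} = - \frac{1}{135}$ ($U{\left(F \right)} = \frac{1}{-135} = - \frac{1}{135}$)
$\left(-8831 + U{\left(W{\left(0 \right)} \right)}\right) \left(-38308 - 34119\right) = \left(-8831 - \frac{1}{135}\right) \left(-38308 - 34119\right) = \left(- \frac{1192186}{135}\right) \left(-72427\right) = \frac{86346455422}{135}$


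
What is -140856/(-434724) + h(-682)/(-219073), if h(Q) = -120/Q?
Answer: 876872122414/2706297931711 ≈ 0.32401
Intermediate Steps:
-140856/(-434724) + h(-682)/(-219073) = -140856/(-434724) - 120/(-682)/(-219073) = -140856*(-1/434724) - 120*(-1/682)*(-1/219073) = 11738/36227 + (60/341)*(-1/219073) = 11738/36227 - 60/74703893 = 876872122414/2706297931711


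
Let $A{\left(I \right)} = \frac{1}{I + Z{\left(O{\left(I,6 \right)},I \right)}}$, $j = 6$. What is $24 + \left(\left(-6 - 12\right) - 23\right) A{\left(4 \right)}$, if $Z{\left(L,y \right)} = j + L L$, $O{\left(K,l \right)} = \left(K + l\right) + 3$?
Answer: $\frac{4255}{179} \approx 23.771$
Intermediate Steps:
$O{\left(K,l \right)} = 3 + K + l$
$Z{\left(L,y \right)} = 6 + L^{2}$ ($Z{\left(L,y \right)} = 6 + L L = 6 + L^{2}$)
$A{\left(I \right)} = \frac{1}{6 + I + \left(9 + I\right)^{2}}$ ($A{\left(I \right)} = \frac{1}{I + \left(6 + \left(3 + I + 6\right)^{2}\right)} = \frac{1}{I + \left(6 + \left(9 + I\right)^{2}\right)} = \frac{1}{6 + I + \left(9 + I\right)^{2}}$)
$24 + \left(\left(-6 - 12\right) - 23\right) A{\left(4 \right)} = 24 + \frac{\left(-6 - 12\right) - 23}{6 + 4 + \left(9 + 4\right)^{2}} = 24 + \frac{-18 - 23}{6 + 4 + 13^{2}} = 24 - \frac{41}{6 + 4 + 169} = 24 - \frac{41}{179} = \frac{4255}{179}$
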